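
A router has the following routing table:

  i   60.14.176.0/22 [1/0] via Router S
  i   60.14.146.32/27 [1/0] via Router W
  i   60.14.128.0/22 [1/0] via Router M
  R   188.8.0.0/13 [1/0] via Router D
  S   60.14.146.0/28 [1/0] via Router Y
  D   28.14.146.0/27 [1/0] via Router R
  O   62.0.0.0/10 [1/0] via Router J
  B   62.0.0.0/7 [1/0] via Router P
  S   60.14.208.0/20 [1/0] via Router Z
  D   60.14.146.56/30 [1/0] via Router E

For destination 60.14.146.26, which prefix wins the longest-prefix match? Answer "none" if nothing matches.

60.14.146.26 is outside every listed prefix and there is no default route.

none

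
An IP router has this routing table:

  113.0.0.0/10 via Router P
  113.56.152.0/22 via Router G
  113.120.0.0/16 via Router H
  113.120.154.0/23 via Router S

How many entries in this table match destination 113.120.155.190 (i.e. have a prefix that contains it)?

Prefixes containing 113.120.155.190:
  113.120.0.0/16 (113.120.0.0 - 113.120.255.255)
  113.120.154.0/23 (113.120.154.0 - 113.120.155.255)
Total matching entries: 2.

2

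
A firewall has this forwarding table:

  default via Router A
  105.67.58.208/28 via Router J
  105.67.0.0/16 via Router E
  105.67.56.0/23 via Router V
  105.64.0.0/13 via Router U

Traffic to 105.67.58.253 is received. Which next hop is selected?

Router E

Routes whose prefix contains 105.67.58.253:
  0.0.0.0/0 (default, matches everything) -> Router A
  105.64.0.0/13 (105.64.0.0 - 105.71.255.255) -> Router U
  105.67.0.0/16 (105.67.0.0 - 105.67.255.255) -> Router E
More-specific entries that do NOT match:
  105.67.58.208/28 (105.67.58.208 - 105.67.58.223) does not contain 105.67.58.253
  105.67.56.0/23 (105.67.56.0 - 105.67.57.255) does not contain 105.67.58.253
Longest matching prefix is /16 -> next hop Router E.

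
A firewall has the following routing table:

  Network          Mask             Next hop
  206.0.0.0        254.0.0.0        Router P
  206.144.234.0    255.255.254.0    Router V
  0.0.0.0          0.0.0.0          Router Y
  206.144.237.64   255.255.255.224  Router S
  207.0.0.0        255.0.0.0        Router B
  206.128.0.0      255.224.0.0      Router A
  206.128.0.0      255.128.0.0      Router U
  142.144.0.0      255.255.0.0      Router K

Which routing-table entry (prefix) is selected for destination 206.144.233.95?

206.128.0.0/11

Entries matching 206.144.233.95:
  0.0.0.0/0 (default, matches everything)
  206.0.0.0/7 (206.0.0.0 - 207.255.255.255)
  206.128.0.0/9 (206.128.0.0 - 206.255.255.255)
  206.128.0.0/11 (206.128.0.0 - 206.159.255.255)
Most specific is 206.128.0.0/11.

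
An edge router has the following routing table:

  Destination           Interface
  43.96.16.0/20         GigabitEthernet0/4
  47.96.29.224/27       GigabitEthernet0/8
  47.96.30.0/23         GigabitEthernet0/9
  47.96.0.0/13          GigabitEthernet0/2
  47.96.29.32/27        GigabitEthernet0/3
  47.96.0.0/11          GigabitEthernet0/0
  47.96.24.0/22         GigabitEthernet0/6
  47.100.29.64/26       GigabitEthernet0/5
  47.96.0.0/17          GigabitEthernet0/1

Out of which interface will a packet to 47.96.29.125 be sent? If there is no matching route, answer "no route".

Routes whose prefix contains 47.96.29.125:
  47.96.0.0/11 (47.96.0.0 - 47.127.255.255) -> GigabitEthernet0/0
  47.96.0.0/13 (47.96.0.0 - 47.103.255.255) -> GigabitEthernet0/2
  47.96.0.0/17 (47.96.0.0 - 47.96.127.255) -> GigabitEthernet0/1
More-specific entries that do NOT match:
  47.96.29.224/27 (47.96.29.224 - 47.96.29.255) does not contain 47.96.29.125
  47.96.29.32/27 (47.96.29.32 - 47.96.29.63) does not contain 47.96.29.125
  47.100.29.64/26 (47.100.29.64 - 47.100.29.127) does not contain 47.96.29.125
  47.96.30.0/23 (47.96.30.0 - 47.96.31.255) does not contain 47.96.29.125
  47.96.24.0/22 (47.96.24.0 - 47.96.27.255) does not contain 47.96.29.125
  43.96.16.0/20 (43.96.16.0 - 43.96.31.255) does not contain 47.96.29.125
Longest matching prefix is /17 -> interface GigabitEthernet0/1.

GigabitEthernet0/1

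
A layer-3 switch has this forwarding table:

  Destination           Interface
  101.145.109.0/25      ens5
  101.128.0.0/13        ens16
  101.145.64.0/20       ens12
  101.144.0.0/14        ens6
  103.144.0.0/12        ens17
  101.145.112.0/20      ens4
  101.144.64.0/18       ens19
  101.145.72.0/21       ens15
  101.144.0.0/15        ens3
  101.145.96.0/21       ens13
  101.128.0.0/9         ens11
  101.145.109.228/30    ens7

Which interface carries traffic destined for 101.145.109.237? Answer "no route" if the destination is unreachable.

ens3

Routes whose prefix contains 101.145.109.237:
  101.128.0.0/9 (101.128.0.0 - 101.255.255.255) -> ens11
  101.144.0.0/14 (101.144.0.0 - 101.147.255.255) -> ens6
  101.144.0.0/15 (101.144.0.0 - 101.145.255.255) -> ens3
More-specific entries that do NOT match:
  101.145.109.228/30 (101.145.109.228 - 101.145.109.231) does not contain 101.145.109.237
  101.145.109.0/25 (101.145.109.0 - 101.145.109.127) does not contain 101.145.109.237
  101.145.72.0/21 (101.145.72.0 - 101.145.79.255) does not contain 101.145.109.237
  101.145.96.0/21 (101.145.96.0 - 101.145.103.255) does not contain 101.145.109.237
  101.145.64.0/20 (101.145.64.0 - 101.145.79.255) does not contain 101.145.109.237
  101.145.112.0/20 (101.145.112.0 - 101.145.127.255) does not contain 101.145.109.237
  101.144.64.0/18 (101.144.64.0 - 101.144.127.255) does not contain 101.145.109.237
Longest matching prefix is /15 -> interface ens3.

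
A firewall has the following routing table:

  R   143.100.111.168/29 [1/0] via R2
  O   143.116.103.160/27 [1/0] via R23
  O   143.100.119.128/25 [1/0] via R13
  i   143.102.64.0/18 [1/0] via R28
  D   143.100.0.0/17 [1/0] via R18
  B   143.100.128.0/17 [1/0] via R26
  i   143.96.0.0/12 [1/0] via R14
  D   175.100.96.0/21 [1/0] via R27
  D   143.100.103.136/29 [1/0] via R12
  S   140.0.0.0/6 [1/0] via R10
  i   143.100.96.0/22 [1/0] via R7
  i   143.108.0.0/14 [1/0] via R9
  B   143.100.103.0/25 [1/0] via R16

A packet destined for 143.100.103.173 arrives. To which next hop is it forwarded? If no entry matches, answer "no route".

R18

Routes whose prefix contains 143.100.103.173:
  140.0.0.0/6 (140.0.0.0 - 143.255.255.255) -> R10
  143.96.0.0/12 (143.96.0.0 - 143.111.255.255) -> R14
  143.100.0.0/17 (143.100.0.0 - 143.100.127.255) -> R18
More-specific entries that do NOT match:
  143.100.111.168/29 (143.100.111.168 - 143.100.111.175) does not contain 143.100.103.173
  143.100.103.136/29 (143.100.103.136 - 143.100.103.143) does not contain 143.100.103.173
  143.116.103.160/27 (143.116.103.160 - 143.116.103.191) does not contain 143.100.103.173
  143.100.119.128/25 (143.100.119.128 - 143.100.119.255) does not contain 143.100.103.173
  143.100.103.0/25 (143.100.103.0 - 143.100.103.127) does not contain 143.100.103.173
  143.100.96.0/22 (143.100.96.0 - 143.100.99.255) does not contain 143.100.103.173
  175.100.96.0/21 (175.100.96.0 - 175.100.103.255) does not contain 143.100.103.173
  143.102.64.0/18 (143.102.64.0 - 143.102.127.255) does not contain 143.100.103.173
Longest matching prefix is /17 -> next hop R18.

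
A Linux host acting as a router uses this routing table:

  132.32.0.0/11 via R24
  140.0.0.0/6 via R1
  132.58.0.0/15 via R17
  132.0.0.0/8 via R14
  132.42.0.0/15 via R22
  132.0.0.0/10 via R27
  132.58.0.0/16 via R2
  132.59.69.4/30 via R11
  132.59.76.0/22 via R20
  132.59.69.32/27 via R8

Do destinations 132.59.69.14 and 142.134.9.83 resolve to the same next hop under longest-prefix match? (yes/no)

no

132.59.69.14: longest match 132.58.0.0/15 -> R17
142.134.9.83: longest match 140.0.0.0/6 -> R1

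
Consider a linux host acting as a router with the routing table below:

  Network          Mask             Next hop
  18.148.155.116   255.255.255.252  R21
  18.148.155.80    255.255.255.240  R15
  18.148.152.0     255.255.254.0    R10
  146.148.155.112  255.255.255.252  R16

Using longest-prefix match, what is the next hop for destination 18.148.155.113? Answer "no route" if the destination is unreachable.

no route

No entry's prefix contains 18.148.155.113; there is no default route.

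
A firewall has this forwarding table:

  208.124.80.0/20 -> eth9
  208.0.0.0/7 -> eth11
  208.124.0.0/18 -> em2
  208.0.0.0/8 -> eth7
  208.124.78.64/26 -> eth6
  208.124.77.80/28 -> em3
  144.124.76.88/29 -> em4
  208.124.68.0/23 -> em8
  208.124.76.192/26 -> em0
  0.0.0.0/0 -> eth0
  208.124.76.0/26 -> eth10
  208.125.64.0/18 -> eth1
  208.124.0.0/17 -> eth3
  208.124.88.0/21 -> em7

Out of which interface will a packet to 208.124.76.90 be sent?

eth3

Routes whose prefix contains 208.124.76.90:
  0.0.0.0/0 (default, matches everything) -> eth0
  208.0.0.0/7 (208.0.0.0 - 209.255.255.255) -> eth11
  208.0.0.0/8 (208.0.0.0 - 208.255.255.255) -> eth7
  208.124.0.0/17 (208.124.0.0 - 208.124.127.255) -> eth3
More-specific entries that do NOT match:
  144.124.76.88/29 (144.124.76.88 - 144.124.76.95) does not contain 208.124.76.90
  208.124.77.80/28 (208.124.77.80 - 208.124.77.95) does not contain 208.124.76.90
  208.124.78.64/26 (208.124.78.64 - 208.124.78.127) does not contain 208.124.76.90
  208.124.76.192/26 (208.124.76.192 - 208.124.76.255) does not contain 208.124.76.90
  208.124.76.0/26 (208.124.76.0 - 208.124.76.63) does not contain 208.124.76.90
  208.124.68.0/23 (208.124.68.0 - 208.124.69.255) does not contain 208.124.76.90
  208.124.88.0/21 (208.124.88.0 - 208.124.95.255) does not contain 208.124.76.90
  208.124.80.0/20 (208.124.80.0 - 208.124.95.255) does not contain 208.124.76.90
  208.124.0.0/18 (208.124.0.0 - 208.124.63.255) does not contain 208.124.76.90
  208.125.64.0/18 (208.125.64.0 - 208.125.127.255) does not contain 208.124.76.90
Longest matching prefix is /17 -> interface eth3.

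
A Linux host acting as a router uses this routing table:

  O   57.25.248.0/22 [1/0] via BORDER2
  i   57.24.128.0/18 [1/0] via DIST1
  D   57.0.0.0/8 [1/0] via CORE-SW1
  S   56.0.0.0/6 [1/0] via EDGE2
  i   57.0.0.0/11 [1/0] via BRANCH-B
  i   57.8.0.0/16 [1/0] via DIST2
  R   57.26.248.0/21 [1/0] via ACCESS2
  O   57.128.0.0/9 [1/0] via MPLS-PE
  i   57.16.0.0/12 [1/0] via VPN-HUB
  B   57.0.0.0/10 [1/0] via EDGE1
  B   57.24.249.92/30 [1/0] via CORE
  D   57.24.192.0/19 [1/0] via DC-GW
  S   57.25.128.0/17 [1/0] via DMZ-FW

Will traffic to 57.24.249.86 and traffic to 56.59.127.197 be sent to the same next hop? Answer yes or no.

no

57.24.249.86: longest match 57.16.0.0/12 -> VPN-HUB
56.59.127.197: longest match 56.0.0.0/6 -> EDGE2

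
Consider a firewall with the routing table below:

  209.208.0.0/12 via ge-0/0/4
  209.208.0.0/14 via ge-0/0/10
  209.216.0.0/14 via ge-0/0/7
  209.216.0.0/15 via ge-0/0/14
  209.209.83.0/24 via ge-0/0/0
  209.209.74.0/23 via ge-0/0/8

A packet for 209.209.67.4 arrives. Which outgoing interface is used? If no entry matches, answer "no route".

Routes whose prefix contains 209.209.67.4:
  209.208.0.0/12 (209.208.0.0 - 209.223.255.255) -> ge-0/0/4
  209.208.0.0/14 (209.208.0.0 - 209.211.255.255) -> ge-0/0/10
More-specific entries that do NOT match:
  209.209.83.0/24 (209.209.83.0 - 209.209.83.255) does not contain 209.209.67.4
  209.209.74.0/23 (209.209.74.0 - 209.209.75.255) does not contain 209.209.67.4
  209.216.0.0/15 (209.216.0.0 - 209.217.255.255) does not contain 209.209.67.4
Longest matching prefix is /14 -> interface ge-0/0/10.

ge-0/0/10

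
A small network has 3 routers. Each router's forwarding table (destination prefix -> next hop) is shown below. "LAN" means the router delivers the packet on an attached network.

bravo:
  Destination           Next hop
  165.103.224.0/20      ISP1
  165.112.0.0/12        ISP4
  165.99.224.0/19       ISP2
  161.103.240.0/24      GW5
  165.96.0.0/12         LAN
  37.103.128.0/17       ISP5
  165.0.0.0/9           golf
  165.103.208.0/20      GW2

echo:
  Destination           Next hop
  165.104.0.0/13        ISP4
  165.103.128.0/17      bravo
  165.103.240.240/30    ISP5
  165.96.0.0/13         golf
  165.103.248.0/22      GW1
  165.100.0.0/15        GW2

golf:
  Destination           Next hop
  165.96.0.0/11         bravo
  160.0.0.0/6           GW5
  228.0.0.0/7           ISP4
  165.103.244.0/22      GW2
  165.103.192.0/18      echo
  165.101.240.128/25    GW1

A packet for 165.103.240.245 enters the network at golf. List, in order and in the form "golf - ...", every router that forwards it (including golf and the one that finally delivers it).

golf - echo - bravo

At golf: longest match for 165.103.240.245 is 165.103.192.0/18 -> echo
At echo: longest match for 165.103.240.245 is 165.103.128.0/17 -> bravo
At bravo: longest match for 165.103.240.245 is 165.96.0.0/12 -> LAN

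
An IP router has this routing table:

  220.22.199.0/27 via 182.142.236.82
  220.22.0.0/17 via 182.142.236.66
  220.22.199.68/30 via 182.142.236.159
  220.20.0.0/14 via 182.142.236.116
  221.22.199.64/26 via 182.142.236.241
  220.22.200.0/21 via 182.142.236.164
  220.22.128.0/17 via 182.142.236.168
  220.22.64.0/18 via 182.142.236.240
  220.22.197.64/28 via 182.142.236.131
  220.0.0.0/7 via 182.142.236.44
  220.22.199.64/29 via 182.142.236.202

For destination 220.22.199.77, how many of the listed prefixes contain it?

Prefixes containing 220.22.199.77:
  220.0.0.0/7 (220.0.0.0 - 221.255.255.255)
  220.20.0.0/14 (220.20.0.0 - 220.23.255.255)
  220.22.128.0/17 (220.22.128.0 - 220.22.255.255)
Total matching entries: 3.

3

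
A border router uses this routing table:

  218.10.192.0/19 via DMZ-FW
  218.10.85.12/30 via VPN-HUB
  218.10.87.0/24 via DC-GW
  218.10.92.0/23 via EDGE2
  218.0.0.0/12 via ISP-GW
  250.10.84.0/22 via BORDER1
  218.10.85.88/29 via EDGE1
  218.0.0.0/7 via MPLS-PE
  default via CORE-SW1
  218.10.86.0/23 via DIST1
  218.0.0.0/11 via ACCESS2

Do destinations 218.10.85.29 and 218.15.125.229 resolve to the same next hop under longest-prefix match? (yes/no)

yes

218.10.85.29: longest match 218.0.0.0/12 -> ISP-GW
218.15.125.229: longest match 218.0.0.0/12 -> ISP-GW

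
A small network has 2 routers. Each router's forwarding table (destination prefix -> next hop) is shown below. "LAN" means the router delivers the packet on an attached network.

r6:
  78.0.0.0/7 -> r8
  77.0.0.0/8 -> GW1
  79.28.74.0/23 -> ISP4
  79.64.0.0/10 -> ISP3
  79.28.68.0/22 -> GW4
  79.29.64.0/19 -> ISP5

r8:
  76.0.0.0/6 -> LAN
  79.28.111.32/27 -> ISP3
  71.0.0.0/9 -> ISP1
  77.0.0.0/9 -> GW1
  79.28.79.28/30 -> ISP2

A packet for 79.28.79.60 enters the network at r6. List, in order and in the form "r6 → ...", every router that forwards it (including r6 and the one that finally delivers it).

r6 → r8

At r6: longest match for 79.28.79.60 is 78.0.0.0/7 -> r8
At r8: longest match for 79.28.79.60 is 76.0.0.0/6 -> LAN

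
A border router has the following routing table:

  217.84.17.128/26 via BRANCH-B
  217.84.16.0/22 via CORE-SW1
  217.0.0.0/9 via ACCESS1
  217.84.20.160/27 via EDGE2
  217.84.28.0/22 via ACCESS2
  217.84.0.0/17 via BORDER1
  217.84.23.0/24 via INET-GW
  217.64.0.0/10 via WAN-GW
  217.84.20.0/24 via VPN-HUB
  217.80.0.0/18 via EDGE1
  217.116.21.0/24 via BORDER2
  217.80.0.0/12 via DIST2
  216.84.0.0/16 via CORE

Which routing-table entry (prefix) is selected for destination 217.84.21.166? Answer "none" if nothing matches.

Entries matching 217.84.21.166:
  217.0.0.0/9 (217.0.0.0 - 217.127.255.255)
  217.64.0.0/10 (217.64.0.0 - 217.127.255.255)
  217.80.0.0/12 (217.80.0.0 - 217.95.255.255)
  217.84.0.0/17 (217.84.0.0 - 217.84.127.255)
Most specific is 217.84.0.0/17.

217.84.0.0/17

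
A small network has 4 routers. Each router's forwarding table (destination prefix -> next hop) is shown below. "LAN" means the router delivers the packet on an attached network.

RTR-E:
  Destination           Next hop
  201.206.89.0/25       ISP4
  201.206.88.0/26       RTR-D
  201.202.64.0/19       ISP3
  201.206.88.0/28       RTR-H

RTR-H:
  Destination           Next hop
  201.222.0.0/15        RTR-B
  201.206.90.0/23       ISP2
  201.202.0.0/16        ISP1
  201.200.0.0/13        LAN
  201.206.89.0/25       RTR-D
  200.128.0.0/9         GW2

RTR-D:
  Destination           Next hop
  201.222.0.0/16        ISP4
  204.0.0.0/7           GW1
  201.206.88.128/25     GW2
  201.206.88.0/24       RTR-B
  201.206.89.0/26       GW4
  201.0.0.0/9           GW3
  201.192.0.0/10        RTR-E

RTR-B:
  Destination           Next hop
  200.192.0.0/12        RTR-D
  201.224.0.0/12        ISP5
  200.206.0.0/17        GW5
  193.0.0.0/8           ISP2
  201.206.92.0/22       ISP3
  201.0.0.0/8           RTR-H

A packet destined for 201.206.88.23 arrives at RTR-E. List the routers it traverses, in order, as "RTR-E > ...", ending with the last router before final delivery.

At RTR-E: longest match for 201.206.88.23 is 201.206.88.0/26 -> RTR-D
At RTR-D: longest match for 201.206.88.23 is 201.206.88.0/24 -> RTR-B
At RTR-B: longest match for 201.206.88.23 is 201.0.0.0/8 -> RTR-H
At RTR-H: longest match for 201.206.88.23 is 201.200.0.0/13 -> LAN

RTR-E > RTR-D > RTR-B > RTR-H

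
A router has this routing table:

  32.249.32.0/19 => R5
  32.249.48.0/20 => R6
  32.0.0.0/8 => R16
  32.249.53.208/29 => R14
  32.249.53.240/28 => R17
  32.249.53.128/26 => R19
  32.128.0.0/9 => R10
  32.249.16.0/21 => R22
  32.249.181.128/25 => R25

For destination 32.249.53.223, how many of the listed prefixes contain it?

Prefixes containing 32.249.53.223:
  32.0.0.0/8 (32.0.0.0 - 32.255.255.255)
  32.128.0.0/9 (32.128.0.0 - 32.255.255.255)
  32.249.32.0/19 (32.249.32.0 - 32.249.63.255)
  32.249.48.0/20 (32.249.48.0 - 32.249.63.255)
Total matching entries: 4.

4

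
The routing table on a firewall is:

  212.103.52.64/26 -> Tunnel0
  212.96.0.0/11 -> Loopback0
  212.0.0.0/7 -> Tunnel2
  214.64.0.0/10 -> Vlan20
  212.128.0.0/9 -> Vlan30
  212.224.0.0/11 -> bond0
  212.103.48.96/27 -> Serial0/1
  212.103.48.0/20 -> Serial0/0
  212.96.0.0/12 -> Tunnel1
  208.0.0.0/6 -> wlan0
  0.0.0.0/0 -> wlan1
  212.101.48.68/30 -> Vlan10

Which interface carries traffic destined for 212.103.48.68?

Routes whose prefix contains 212.103.48.68:
  0.0.0.0/0 (default, matches everything) -> wlan1
  212.0.0.0/7 (212.0.0.0 - 213.255.255.255) -> Tunnel2
  212.96.0.0/11 (212.96.0.0 - 212.127.255.255) -> Loopback0
  212.96.0.0/12 (212.96.0.0 - 212.111.255.255) -> Tunnel1
  212.103.48.0/20 (212.103.48.0 - 212.103.63.255) -> Serial0/0
More-specific entries that do NOT match:
  212.101.48.68/30 (212.101.48.68 - 212.101.48.71) does not contain 212.103.48.68
  212.103.48.96/27 (212.103.48.96 - 212.103.48.127) does not contain 212.103.48.68
  212.103.52.64/26 (212.103.52.64 - 212.103.52.127) does not contain 212.103.48.68
Longest matching prefix is /20 -> interface Serial0/0.

Serial0/0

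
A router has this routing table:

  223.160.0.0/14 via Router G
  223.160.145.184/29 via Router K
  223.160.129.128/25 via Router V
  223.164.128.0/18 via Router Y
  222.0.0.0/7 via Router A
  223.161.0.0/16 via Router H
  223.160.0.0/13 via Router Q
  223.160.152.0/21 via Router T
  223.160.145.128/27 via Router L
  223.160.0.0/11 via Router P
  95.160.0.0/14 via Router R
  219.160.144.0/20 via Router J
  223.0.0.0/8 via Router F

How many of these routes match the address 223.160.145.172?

Prefixes containing 223.160.145.172:
  222.0.0.0/7 (222.0.0.0 - 223.255.255.255)
  223.0.0.0/8 (223.0.0.0 - 223.255.255.255)
  223.160.0.0/11 (223.160.0.0 - 223.191.255.255)
  223.160.0.0/13 (223.160.0.0 - 223.167.255.255)
  223.160.0.0/14 (223.160.0.0 - 223.163.255.255)
Total matching entries: 5.

5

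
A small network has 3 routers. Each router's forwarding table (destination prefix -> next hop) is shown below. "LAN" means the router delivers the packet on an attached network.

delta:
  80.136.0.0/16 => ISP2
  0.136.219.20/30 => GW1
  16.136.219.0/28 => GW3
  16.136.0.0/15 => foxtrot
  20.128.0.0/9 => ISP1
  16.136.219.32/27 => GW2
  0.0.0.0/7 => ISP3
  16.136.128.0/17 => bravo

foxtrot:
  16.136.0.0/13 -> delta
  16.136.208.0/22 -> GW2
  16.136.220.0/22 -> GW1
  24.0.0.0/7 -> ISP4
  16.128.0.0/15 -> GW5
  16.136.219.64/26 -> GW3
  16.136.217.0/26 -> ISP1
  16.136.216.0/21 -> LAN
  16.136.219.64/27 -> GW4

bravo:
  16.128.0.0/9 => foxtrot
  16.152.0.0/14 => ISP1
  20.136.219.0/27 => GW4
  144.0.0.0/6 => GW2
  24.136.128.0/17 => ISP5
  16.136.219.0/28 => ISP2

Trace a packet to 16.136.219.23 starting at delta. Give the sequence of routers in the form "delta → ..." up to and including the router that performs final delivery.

At delta: longest match for 16.136.219.23 is 16.136.128.0/17 -> bravo
At bravo: longest match for 16.136.219.23 is 16.128.0.0/9 -> foxtrot
At foxtrot: longest match for 16.136.219.23 is 16.136.216.0/21 -> LAN

delta → bravo → foxtrot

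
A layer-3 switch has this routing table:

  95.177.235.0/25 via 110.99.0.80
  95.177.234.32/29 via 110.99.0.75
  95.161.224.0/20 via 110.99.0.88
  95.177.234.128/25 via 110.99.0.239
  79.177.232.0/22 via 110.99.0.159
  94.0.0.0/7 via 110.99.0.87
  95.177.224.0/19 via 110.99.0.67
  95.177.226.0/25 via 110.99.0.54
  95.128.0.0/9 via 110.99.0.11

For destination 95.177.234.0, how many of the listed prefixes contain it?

3

Prefixes containing 95.177.234.0:
  94.0.0.0/7 (94.0.0.0 - 95.255.255.255)
  95.128.0.0/9 (95.128.0.0 - 95.255.255.255)
  95.177.224.0/19 (95.177.224.0 - 95.177.255.255)
Total matching entries: 3.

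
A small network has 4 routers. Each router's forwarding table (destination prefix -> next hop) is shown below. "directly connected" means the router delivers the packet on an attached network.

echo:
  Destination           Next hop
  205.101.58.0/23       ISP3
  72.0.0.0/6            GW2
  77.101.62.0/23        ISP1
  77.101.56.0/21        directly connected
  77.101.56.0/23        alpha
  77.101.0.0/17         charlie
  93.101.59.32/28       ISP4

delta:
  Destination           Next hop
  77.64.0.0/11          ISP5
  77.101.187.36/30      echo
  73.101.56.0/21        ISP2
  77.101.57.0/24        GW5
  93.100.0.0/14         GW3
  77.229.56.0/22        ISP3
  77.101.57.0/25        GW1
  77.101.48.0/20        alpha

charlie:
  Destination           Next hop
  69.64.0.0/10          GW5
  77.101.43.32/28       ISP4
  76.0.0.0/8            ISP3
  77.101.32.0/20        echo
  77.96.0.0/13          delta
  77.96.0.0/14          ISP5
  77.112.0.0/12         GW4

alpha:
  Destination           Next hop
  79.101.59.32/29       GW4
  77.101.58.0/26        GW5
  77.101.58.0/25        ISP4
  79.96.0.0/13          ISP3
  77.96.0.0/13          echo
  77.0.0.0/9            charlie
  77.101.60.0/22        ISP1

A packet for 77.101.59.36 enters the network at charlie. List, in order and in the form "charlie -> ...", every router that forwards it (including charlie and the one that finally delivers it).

charlie -> delta -> alpha -> echo

At charlie: longest match for 77.101.59.36 is 77.96.0.0/13 -> delta
At delta: longest match for 77.101.59.36 is 77.101.48.0/20 -> alpha
At alpha: longest match for 77.101.59.36 is 77.96.0.0/13 -> echo
At echo: longest match for 77.101.59.36 is 77.101.56.0/21 -> directly connected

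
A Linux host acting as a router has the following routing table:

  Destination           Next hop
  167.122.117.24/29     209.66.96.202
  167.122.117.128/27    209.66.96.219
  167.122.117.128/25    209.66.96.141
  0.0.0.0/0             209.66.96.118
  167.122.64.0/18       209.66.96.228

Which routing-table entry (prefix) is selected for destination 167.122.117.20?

Entries matching 167.122.117.20:
  0.0.0.0/0 (default, matches everything)
  167.122.64.0/18 (167.122.64.0 - 167.122.127.255)
Most specific is 167.122.64.0/18.

167.122.64.0/18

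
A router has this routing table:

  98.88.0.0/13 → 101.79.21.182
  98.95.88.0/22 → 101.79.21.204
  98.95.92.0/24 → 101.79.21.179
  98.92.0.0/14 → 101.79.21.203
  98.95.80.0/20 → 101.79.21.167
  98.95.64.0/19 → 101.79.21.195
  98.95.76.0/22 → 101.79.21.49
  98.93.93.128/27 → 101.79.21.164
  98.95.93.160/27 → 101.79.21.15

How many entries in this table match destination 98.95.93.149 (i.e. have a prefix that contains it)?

4

Prefixes containing 98.95.93.149:
  98.88.0.0/13 (98.88.0.0 - 98.95.255.255)
  98.92.0.0/14 (98.92.0.0 - 98.95.255.255)
  98.95.64.0/19 (98.95.64.0 - 98.95.95.255)
  98.95.80.0/20 (98.95.80.0 - 98.95.95.255)
Total matching entries: 4.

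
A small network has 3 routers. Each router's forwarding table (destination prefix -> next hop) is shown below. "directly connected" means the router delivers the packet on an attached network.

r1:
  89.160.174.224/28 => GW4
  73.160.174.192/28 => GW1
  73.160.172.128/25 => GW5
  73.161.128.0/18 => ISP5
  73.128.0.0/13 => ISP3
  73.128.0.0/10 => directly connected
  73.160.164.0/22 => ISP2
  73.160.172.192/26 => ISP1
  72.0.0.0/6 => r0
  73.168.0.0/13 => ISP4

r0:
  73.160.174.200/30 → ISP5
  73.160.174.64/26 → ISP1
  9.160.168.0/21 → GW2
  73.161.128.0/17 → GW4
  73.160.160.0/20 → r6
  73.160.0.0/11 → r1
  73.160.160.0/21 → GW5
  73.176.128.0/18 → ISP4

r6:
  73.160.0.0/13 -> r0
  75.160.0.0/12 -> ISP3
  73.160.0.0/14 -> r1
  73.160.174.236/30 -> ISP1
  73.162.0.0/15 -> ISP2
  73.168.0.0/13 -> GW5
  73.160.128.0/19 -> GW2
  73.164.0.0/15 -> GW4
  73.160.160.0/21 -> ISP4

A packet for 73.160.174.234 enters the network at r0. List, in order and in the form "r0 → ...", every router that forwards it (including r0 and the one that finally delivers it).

At r0: longest match for 73.160.174.234 is 73.160.160.0/20 -> r6
At r6: longest match for 73.160.174.234 is 73.160.0.0/14 -> r1
At r1: longest match for 73.160.174.234 is 73.128.0.0/10 -> directly connected

r0 → r6 → r1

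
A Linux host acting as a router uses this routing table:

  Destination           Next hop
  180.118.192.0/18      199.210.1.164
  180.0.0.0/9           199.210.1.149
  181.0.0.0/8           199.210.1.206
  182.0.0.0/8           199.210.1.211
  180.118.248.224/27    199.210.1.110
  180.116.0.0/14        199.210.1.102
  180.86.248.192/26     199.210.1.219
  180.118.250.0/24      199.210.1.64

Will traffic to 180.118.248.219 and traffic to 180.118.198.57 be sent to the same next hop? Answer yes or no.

180.118.248.219: longest match 180.118.192.0/18 -> 199.210.1.164
180.118.198.57: longest match 180.118.192.0/18 -> 199.210.1.164

yes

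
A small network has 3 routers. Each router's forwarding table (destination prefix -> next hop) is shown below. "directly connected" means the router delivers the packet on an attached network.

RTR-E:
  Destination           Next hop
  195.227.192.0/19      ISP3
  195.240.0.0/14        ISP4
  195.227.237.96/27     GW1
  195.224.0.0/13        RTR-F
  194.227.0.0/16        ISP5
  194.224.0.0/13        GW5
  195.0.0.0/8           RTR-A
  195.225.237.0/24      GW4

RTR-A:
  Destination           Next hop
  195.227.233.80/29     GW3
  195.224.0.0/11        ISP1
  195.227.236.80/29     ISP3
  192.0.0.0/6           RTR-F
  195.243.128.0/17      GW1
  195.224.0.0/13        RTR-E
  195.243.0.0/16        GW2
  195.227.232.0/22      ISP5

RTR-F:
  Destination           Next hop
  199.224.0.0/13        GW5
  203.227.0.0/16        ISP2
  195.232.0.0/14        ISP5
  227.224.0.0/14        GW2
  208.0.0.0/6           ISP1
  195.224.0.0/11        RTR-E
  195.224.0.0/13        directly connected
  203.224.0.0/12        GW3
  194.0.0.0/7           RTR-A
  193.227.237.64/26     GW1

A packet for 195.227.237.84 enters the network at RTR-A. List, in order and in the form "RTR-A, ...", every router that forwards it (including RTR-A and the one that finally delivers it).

At RTR-A: longest match for 195.227.237.84 is 195.224.0.0/13 -> RTR-E
At RTR-E: longest match for 195.227.237.84 is 195.224.0.0/13 -> RTR-F
At RTR-F: longest match for 195.227.237.84 is 195.224.0.0/13 -> directly connected

RTR-A, RTR-E, RTR-F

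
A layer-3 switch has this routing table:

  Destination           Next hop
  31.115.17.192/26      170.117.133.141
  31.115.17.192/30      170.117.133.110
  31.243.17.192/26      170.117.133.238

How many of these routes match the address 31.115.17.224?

1

Prefixes containing 31.115.17.224:
  31.115.17.192/26 (31.115.17.192 - 31.115.17.255)
Total matching entries: 1.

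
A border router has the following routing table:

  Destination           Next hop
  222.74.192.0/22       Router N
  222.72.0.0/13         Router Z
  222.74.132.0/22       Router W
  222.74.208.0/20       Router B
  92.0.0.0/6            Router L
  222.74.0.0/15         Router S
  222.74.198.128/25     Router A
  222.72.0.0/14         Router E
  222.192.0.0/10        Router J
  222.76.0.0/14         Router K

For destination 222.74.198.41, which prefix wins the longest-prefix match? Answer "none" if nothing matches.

Entries matching 222.74.198.41:
  222.72.0.0/13 (222.72.0.0 - 222.79.255.255)
  222.72.0.0/14 (222.72.0.0 - 222.75.255.255)
  222.74.0.0/15 (222.74.0.0 - 222.75.255.255)
Most specific is 222.74.0.0/15.

222.74.0.0/15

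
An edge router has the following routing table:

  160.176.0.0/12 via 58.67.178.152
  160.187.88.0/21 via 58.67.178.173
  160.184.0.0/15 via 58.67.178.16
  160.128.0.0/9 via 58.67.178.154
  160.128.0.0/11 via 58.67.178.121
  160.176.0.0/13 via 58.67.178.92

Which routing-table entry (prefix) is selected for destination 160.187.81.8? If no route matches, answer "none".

Entries matching 160.187.81.8:
  160.128.0.0/9 (160.128.0.0 - 160.255.255.255)
  160.176.0.0/12 (160.176.0.0 - 160.191.255.255)
Most specific is 160.176.0.0/12.

160.176.0.0/12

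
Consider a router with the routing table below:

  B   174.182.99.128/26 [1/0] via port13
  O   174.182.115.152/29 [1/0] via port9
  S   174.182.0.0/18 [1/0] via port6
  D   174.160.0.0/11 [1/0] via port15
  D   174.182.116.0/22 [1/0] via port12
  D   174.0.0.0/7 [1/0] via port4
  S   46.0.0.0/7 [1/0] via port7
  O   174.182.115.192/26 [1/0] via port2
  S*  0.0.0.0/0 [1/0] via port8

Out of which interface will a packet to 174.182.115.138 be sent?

Routes whose prefix contains 174.182.115.138:
  0.0.0.0/0 (default, matches everything) -> port8
  174.0.0.0/7 (174.0.0.0 - 175.255.255.255) -> port4
  174.160.0.0/11 (174.160.0.0 - 174.191.255.255) -> port15
More-specific entries that do NOT match:
  174.182.115.152/29 (174.182.115.152 - 174.182.115.159) does not contain 174.182.115.138
  174.182.99.128/26 (174.182.99.128 - 174.182.99.191) does not contain 174.182.115.138
  174.182.115.192/26 (174.182.115.192 - 174.182.115.255) does not contain 174.182.115.138
  174.182.116.0/22 (174.182.116.0 - 174.182.119.255) does not contain 174.182.115.138
  174.182.0.0/18 (174.182.0.0 - 174.182.63.255) does not contain 174.182.115.138
Longest matching prefix is /11 -> interface port15.

port15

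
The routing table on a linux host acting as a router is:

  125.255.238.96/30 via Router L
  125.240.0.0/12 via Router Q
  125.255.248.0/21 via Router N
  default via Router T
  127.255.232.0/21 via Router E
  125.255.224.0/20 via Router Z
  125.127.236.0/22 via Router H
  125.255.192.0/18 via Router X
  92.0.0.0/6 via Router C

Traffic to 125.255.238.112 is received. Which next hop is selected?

Router Z

Routes whose prefix contains 125.255.238.112:
  0.0.0.0/0 (default, matches everything) -> Router T
  125.240.0.0/12 (125.240.0.0 - 125.255.255.255) -> Router Q
  125.255.192.0/18 (125.255.192.0 - 125.255.255.255) -> Router X
  125.255.224.0/20 (125.255.224.0 - 125.255.239.255) -> Router Z
More-specific entries that do NOT match:
  125.255.238.96/30 (125.255.238.96 - 125.255.238.99) does not contain 125.255.238.112
  125.127.236.0/22 (125.127.236.0 - 125.127.239.255) does not contain 125.255.238.112
  125.255.248.0/21 (125.255.248.0 - 125.255.255.255) does not contain 125.255.238.112
  127.255.232.0/21 (127.255.232.0 - 127.255.239.255) does not contain 125.255.238.112
Longest matching prefix is /20 -> next hop Router Z.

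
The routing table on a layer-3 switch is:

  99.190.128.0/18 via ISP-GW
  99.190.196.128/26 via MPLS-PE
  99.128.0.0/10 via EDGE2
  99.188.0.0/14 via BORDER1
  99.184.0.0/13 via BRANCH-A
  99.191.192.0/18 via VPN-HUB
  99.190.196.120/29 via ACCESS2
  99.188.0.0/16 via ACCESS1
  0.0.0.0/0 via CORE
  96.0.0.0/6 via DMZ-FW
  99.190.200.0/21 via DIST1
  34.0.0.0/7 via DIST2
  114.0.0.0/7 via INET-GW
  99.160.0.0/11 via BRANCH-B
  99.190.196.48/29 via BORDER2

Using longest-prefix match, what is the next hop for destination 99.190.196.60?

Routes whose prefix contains 99.190.196.60:
  0.0.0.0/0 (default, matches everything) -> CORE
  96.0.0.0/6 (96.0.0.0 - 99.255.255.255) -> DMZ-FW
  99.128.0.0/10 (99.128.0.0 - 99.191.255.255) -> EDGE2
  99.160.0.0/11 (99.160.0.0 - 99.191.255.255) -> BRANCH-B
  99.184.0.0/13 (99.184.0.0 - 99.191.255.255) -> BRANCH-A
  99.188.0.0/14 (99.188.0.0 - 99.191.255.255) -> BORDER1
More-specific entries that do NOT match:
  99.190.196.120/29 (99.190.196.120 - 99.190.196.127) does not contain 99.190.196.60
  99.190.196.48/29 (99.190.196.48 - 99.190.196.55) does not contain 99.190.196.60
  99.190.196.128/26 (99.190.196.128 - 99.190.196.191) does not contain 99.190.196.60
  99.190.200.0/21 (99.190.200.0 - 99.190.207.255) does not contain 99.190.196.60
  99.190.128.0/18 (99.190.128.0 - 99.190.191.255) does not contain 99.190.196.60
  99.191.192.0/18 (99.191.192.0 - 99.191.255.255) does not contain 99.190.196.60
  99.188.0.0/16 (99.188.0.0 - 99.188.255.255) does not contain 99.190.196.60
Longest matching prefix is /14 -> next hop BORDER1.

BORDER1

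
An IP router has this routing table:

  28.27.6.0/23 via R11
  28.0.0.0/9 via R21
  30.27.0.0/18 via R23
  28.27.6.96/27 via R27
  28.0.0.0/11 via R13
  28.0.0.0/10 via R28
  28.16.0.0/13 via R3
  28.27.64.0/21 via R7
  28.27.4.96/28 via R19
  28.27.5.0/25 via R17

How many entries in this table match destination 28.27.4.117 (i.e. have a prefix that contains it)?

3

Prefixes containing 28.27.4.117:
  28.0.0.0/9 (28.0.0.0 - 28.127.255.255)
  28.0.0.0/10 (28.0.0.0 - 28.63.255.255)
  28.0.0.0/11 (28.0.0.0 - 28.31.255.255)
Total matching entries: 3.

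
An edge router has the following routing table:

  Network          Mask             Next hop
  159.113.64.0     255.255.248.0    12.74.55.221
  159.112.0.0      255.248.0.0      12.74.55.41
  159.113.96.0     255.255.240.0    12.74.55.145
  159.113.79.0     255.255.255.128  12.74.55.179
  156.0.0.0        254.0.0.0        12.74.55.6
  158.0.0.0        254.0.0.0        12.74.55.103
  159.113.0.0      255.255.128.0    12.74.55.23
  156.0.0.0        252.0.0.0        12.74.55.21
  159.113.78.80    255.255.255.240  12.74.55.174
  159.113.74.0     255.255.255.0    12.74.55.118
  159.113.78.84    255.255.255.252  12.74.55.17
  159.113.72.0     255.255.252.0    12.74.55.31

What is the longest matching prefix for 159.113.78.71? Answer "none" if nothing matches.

159.113.0.0/17

Entries matching 159.113.78.71:
  156.0.0.0/6 (156.0.0.0 - 159.255.255.255)
  158.0.0.0/7 (158.0.0.0 - 159.255.255.255)
  159.112.0.0/13 (159.112.0.0 - 159.119.255.255)
  159.113.0.0/17 (159.113.0.0 - 159.113.127.255)
Most specific is 159.113.0.0/17.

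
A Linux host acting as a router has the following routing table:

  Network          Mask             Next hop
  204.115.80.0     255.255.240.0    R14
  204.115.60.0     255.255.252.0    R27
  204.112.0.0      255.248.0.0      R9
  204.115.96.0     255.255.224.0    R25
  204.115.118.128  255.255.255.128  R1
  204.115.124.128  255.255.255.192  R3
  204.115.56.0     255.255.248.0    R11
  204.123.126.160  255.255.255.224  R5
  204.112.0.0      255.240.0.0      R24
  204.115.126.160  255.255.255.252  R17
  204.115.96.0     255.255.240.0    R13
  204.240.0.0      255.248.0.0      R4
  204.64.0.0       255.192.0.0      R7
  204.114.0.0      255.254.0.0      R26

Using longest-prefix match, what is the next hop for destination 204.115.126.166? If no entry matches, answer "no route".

R25

Routes whose prefix contains 204.115.126.166:
  204.64.0.0/10 (204.64.0.0 - 204.127.255.255) -> R7
  204.112.0.0/12 (204.112.0.0 - 204.127.255.255) -> R24
  204.112.0.0/13 (204.112.0.0 - 204.119.255.255) -> R9
  204.114.0.0/15 (204.114.0.0 - 204.115.255.255) -> R26
  204.115.96.0/19 (204.115.96.0 - 204.115.127.255) -> R25
More-specific entries that do NOT match:
  204.115.126.160/30 (204.115.126.160 - 204.115.126.163) does not contain 204.115.126.166
  204.123.126.160/27 (204.123.126.160 - 204.123.126.191) does not contain 204.115.126.166
  204.115.124.128/26 (204.115.124.128 - 204.115.124.191) does not contain 204.115.126.166
  204.115.118.128/25 (204.115.118.128 - 204.115.118.255) does not contain 204.115.126.166
  204.115.60.0/22 (204.115.60.0 - 204.115.63.255) does not contain 204.115.126.166
  204.115.56.0/21 (204.115.56.0 - 204.115.63.255) does not contain 204.115.126.166
  204.115.80.0/20 (204.115.80.0 - 204.115.95.255) does not contain 204.115.126.166
  204.115.96.0/20 (204.115.96.0 - 204.115.111.255) does not contain 204.115.126.166
Longest matching prefix is /19 -> next hop R25.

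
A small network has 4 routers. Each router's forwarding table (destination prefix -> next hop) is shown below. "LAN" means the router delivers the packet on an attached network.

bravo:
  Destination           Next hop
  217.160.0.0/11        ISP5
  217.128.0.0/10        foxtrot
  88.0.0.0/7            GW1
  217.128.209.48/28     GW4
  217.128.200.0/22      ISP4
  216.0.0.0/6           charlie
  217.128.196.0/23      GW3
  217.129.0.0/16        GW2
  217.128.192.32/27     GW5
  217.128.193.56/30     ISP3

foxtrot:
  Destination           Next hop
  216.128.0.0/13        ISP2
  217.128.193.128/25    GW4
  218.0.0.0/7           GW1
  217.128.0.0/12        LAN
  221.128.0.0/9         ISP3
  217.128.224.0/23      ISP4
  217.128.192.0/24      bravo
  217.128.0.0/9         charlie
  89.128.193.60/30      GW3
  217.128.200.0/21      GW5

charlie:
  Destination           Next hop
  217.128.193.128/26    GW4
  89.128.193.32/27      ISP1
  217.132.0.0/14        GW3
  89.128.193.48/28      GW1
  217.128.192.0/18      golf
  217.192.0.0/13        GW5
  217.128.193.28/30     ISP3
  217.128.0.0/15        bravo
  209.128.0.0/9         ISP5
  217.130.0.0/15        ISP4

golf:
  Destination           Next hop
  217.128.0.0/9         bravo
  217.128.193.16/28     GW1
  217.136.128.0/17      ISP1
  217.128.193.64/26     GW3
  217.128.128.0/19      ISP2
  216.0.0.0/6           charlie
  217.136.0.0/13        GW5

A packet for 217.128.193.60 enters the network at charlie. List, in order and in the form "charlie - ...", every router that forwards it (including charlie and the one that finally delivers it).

At charlie: longest match for 217.128.193.60 is 217.128.192.0/18 -> golf
At golf: longest match for 217.128.193.60 is 217.128.0.0/9 -> bravo
At bravo: longest match for 217.128.193.60 is 217.128.0.0/10 -> foxtrot
At foxtrot: longest match for 217.128.193.60 is 217.128.0.0/12 -> LAN

charlie - golf - bravo - foxtrot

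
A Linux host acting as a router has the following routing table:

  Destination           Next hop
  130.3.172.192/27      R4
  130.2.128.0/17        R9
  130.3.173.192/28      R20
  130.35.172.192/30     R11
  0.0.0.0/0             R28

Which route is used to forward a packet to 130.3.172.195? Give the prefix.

Entries matching 130.3.172.195:
  0.0.0.0/0 (default, matches everything)
  130.3.172.192/27 (130.3.172.192 - 130.3.172.223)
Most specific is 130.3.172.192/27.

130.3.172.192/27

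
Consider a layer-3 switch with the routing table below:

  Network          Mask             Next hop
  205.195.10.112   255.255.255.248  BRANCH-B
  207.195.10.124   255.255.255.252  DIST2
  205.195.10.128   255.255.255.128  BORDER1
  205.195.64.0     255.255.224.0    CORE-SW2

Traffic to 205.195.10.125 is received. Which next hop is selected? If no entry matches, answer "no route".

No entry's prefix contains 205.195.10.125; there is no default route.

no route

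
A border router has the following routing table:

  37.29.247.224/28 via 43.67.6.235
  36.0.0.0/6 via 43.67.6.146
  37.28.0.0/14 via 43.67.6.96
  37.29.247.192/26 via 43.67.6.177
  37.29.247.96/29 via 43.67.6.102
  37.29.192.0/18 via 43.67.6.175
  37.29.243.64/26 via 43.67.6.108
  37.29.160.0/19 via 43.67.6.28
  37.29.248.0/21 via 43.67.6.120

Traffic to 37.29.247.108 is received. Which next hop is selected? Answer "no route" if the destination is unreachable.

43.67.6.175

Routes whose prefix contains 37.29.247.108:
  36.0.0.0/6 (36.0.0.0 - 39.255.255.255) -> 43.67.6.146
  37.28.0.0/14 (37.28.0.0 - 37.31.255.255) -> 43.67.6.96
  37.29.192.0/18 (37.29.192.0 - 37.29.255.255) -> 43.67.6.175
More-specific entries that do NOT match:
  37.29.247.96/29 (37.29.247.96 - 37.29.247.103) does not contain 37.29.247.108
  37.29.247.224/28 (37.29.247.224 - 37.29.247.239) does not contain 37.29.247.108
  37.29.247.192/26 (37.29.247.192 - 37.29.247.255) does not contain 37.29.247.108
  37.29.243.64/26 (37.29.243.64 - 37.29.243.127) does not contain 37.29.247.108
  37.29.248.0/21 (37.29.248.0 - 37.29.255.255) does not contain 37.29.247.108
  37.29.160.0/19 (37.29.160.0 - 37.29.191.255) does not contain 37.29.247.108
Longest matching prefix is /18 -> next hop 43.67.6.175.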